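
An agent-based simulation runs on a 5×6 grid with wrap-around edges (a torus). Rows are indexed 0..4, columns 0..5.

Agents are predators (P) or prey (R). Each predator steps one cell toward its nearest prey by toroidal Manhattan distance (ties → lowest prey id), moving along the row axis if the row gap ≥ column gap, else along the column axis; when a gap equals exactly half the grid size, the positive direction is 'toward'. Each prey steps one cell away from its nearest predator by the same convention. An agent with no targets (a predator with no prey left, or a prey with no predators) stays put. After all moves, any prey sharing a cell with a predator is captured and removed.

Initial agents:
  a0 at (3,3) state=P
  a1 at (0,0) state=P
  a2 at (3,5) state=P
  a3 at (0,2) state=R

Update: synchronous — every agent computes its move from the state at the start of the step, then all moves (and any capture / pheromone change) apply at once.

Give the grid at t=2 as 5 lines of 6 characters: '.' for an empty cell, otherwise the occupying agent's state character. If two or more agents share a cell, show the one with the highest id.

..PP..
...R..
......
.P....
......

t=1: a0@(4,3):P a1@(0,1):P a2@(3,0):P a3@(0,3):R
t=2: a0@(0,3):P a1@(0,2):P a2@(3,1):P a3@(1,3):R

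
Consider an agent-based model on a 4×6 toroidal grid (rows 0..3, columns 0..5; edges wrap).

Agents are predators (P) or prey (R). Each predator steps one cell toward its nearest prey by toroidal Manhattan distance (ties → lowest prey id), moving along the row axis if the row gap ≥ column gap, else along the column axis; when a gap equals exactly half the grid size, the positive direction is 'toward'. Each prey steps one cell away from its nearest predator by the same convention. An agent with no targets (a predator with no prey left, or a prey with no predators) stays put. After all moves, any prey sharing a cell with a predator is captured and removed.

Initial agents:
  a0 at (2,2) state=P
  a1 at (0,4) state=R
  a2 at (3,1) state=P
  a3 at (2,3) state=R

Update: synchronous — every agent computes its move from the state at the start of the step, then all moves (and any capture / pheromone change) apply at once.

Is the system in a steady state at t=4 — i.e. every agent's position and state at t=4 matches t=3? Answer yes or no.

t=1: a0@(2,3):P a1@(3,4):R a2@(3,2):P a3@(2,4):R
t=2: a0@(2,4):P a1@(0,4):R a2@(3,3):P a3@(2,5):R
t=3: a0@(2,5):P a1@(3,4):R a2@(0,3):P a3@(2,0):R
t=4: a0@(2,0):P a1@(0,4):R a2@(3,3):P a3@(2,1):R

no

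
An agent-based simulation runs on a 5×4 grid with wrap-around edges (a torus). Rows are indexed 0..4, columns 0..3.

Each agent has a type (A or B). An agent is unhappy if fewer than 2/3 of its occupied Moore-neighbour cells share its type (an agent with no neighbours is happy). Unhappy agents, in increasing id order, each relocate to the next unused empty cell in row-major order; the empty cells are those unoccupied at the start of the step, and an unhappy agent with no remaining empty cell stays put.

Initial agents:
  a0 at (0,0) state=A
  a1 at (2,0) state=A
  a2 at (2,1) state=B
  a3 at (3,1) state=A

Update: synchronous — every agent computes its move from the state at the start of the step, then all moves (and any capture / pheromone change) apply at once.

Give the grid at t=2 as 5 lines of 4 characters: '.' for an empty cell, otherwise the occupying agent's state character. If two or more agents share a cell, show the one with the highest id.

A...
ABA.
....
....
....

t=1: a0@(0,0):A a1@(0,1):A a2@(0,2):B a3@(0,3):A
t=2: a0@(0,0):A a1@(1,0):A a2@(1,1):B a3@(1,2):A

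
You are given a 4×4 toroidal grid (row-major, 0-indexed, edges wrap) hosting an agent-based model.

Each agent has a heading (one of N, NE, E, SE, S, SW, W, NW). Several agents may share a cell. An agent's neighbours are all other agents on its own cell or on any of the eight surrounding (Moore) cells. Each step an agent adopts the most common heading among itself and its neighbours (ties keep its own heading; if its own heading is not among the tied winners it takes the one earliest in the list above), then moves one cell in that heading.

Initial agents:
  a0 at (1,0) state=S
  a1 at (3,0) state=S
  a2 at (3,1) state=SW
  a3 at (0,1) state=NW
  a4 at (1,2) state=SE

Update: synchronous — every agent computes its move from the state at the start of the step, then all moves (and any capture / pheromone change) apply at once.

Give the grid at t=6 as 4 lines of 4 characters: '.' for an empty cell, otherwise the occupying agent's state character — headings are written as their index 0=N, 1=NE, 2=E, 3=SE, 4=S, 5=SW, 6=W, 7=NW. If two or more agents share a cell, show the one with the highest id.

t=1: a0@(2,0):S a1@(0,0):S a2@(0,0):SW a3@(1,1):S a4@(2,3):SE
t=2: a0@(3,0):S a1@(1,0):S a2@(1,0):S a3@(2,1):S a4@(3,0):SE
t=3: a0@(0,0):S a1@(2,0):S a2@(2,0):S a3@(3,1):S a4@(0,0):S
t=4: a0@(1,0):S a1@(3,0):S a2@(3,0):S a3@(0,1):S a4@(1,0):S
t=5: a0@(2,0):S a1@(0,0):S a2@(0,0):S a3@(1,1):S a4@(2,0):S
t=6: a0@(3,0):S a1@(1,0):S a2@(1,0):S a3@(2,1):S a4@(3,0):S

....
4...
.4..
4...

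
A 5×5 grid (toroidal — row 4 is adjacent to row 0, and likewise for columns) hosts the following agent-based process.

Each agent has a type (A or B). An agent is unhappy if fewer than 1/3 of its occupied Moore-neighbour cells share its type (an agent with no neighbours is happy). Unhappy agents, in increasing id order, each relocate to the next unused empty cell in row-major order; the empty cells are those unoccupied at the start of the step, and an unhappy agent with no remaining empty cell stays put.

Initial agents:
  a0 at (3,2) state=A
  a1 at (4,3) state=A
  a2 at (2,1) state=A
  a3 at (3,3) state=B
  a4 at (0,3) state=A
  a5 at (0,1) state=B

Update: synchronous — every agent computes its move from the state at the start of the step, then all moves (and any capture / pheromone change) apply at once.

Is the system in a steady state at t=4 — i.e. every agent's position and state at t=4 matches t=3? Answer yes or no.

yes

t=1: a0@(3,2):A a1@(4,3):A a2@(2,1):A a3@(0,0):B a4@(0,3):A a5@(0,1):B
t=2: (unchanged — steady state)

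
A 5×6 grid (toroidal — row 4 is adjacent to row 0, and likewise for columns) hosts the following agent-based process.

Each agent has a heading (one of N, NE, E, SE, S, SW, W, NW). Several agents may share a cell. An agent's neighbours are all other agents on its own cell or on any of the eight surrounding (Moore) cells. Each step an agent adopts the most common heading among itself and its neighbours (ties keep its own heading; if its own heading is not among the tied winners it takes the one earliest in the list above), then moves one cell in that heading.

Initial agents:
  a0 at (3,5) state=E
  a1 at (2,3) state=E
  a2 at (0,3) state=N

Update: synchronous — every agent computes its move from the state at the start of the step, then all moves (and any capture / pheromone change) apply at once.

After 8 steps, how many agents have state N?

1

t=1: a0@(3,0):E a1@(2,4):E a2@(4,3):N
t=2: a0@(3,1):E a1@(2,5):E a2@(3,3):N
t=3: a0@(3,2):E a1@(2,0):E a2@(2,3):N
t=4: a0@(3,3):E a1@(2,1):E a2@(1,3):N
t=5: a0@(3,4):E a1@(2,2):E a2@(0,3):N
t=6: a0@(3,5):E a1@(2,3):E a2@(4,3):N
t=7: a0@(3,0):E a1@(2,4):E a2@(3,3):N
t=8: a0@(3,1):E a1@(2,5):E a2@(2,3):N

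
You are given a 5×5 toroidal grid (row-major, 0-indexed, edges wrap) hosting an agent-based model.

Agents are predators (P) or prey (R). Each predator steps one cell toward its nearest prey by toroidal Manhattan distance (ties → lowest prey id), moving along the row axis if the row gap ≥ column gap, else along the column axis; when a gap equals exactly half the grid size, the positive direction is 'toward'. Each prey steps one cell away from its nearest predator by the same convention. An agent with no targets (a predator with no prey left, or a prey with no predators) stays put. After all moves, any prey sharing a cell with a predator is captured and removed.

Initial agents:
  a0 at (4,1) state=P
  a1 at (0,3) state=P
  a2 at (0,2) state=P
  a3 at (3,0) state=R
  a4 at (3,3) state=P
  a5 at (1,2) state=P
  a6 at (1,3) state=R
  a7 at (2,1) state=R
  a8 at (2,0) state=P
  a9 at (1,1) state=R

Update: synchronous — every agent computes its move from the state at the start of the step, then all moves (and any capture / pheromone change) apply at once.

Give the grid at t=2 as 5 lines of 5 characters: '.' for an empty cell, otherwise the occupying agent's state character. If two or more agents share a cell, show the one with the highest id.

R....
.R...
..PP.
..RR.
PP..P

t=1: a0@(3,1):P a1@(1,3):P a2@(1,2):P a3@(4,0):R a4@(3,4):P a5@(1,3):P a6@(2,3):R a7@(2,2):R a8@(3,0):P a9@(1,0):R
t=2: a0@(4,1):P a1@(2,3):P a2@(2,2):P a3@(0,0):R a4@(4,4):P a5@(2,3):P a6@(3,3):R a7@(3,2):R a8@(4,0):P a9@(1,1):R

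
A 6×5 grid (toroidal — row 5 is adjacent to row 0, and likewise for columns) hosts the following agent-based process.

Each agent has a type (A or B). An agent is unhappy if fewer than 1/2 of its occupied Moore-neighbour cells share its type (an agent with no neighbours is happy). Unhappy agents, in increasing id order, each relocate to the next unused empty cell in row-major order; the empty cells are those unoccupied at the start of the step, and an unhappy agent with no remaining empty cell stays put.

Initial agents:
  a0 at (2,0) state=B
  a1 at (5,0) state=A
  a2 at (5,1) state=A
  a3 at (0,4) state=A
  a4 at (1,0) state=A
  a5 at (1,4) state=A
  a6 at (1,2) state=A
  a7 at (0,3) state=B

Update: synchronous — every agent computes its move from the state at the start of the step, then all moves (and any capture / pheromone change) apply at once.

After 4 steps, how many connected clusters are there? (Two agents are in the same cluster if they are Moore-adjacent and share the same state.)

3

t=1: a0@(0,0):B a1@(5,0):A a2@(5,1):A a3@(0,4):A a4@(1,0):A a5@(1,4):A a6@(0,1):A a7@(0,2):B
t=2: a0@(0,3):B a1@(5,0):A a2@(5,1):A a3@(0,4):A a4@(1,0):A a5@(1,4):A a6@(0,1):A a7@(1,1):B
t=3: a0@(0,0):B a1@(5,0):A a2@(5,1):A a3@(0,4):A a4@(1,0):A a5@(1,4):A a6@(0,1):A a7@(0,2):B
t=4: a0@(0,3):B a1@(5,0):A a2@(5,1):A a3@(0,4):A a4@(1,0):A a5@(1,4):A a6@(0,1):A a7@(1,1):B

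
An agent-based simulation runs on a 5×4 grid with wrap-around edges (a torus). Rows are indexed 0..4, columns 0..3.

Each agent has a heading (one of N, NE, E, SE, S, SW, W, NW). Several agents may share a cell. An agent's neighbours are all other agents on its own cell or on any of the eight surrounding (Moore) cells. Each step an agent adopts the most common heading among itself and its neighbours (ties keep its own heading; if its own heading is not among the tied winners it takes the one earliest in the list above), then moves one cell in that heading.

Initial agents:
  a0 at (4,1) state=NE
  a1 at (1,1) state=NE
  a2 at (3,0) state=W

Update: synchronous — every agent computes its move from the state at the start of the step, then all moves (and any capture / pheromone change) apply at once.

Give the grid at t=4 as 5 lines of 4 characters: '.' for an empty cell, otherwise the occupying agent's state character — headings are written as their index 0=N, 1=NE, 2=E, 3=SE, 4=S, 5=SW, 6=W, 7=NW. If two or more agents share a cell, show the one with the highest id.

.1..
1...
.1..
....
....

t=1: a0@(3,2):NE a1@(0,2):NE a2@(3,3):W
t=2: a0@(2,3):NE a1@(4,3):NE a2@(3,2):W
t=3: a0@(1,0):NE a1@(3,0):NE a2@(2,3):NE
t=4: a0@(0,1):NE a1@(2,1):NE a2@(1,0):NE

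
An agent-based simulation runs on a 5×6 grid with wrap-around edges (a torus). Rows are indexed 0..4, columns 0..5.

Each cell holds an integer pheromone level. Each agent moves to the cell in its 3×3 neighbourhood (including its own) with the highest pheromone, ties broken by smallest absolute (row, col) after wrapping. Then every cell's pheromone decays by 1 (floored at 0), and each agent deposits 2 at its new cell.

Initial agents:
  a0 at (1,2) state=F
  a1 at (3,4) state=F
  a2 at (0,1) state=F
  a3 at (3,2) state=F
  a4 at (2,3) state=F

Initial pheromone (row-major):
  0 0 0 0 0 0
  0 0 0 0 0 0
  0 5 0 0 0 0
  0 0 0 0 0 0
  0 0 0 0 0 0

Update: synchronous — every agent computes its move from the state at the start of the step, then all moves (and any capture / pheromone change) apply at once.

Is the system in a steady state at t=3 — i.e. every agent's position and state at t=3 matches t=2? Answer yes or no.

t=1: a0@(2,1) a1@(2,3) a2@(0,0) a3@(2,1) a4@(1,2) | pheromone: 2 0 0 0 0 0 / 0 0 2 0 0 0 / 0 8 0 2 0 0 / 0 0 0 0 0 0 / 0 0 0 0 0 0
t=2: a0@(2,1) a1@(1,2) a2@(0,0) a3@(2,1) a4@(2,1) | pheromone: 3 0 0 0 0 0 / 0 0 3 0 0 0 / 0 13 0 1 0 0 / 0 0 0 0 0 0 / 0 0 0 0 0 0
t=3: a0@(2,1) a1@(2,1) a2@(0,0) a3@(2,1) a4@(2,1) | pheromone: 4 0 0 0 0 0 / 0 0 2 0 0 0 / 0 20 0 0 0 0 / 0 0 0 0 0 0 / 0 0 0 0 0 0

no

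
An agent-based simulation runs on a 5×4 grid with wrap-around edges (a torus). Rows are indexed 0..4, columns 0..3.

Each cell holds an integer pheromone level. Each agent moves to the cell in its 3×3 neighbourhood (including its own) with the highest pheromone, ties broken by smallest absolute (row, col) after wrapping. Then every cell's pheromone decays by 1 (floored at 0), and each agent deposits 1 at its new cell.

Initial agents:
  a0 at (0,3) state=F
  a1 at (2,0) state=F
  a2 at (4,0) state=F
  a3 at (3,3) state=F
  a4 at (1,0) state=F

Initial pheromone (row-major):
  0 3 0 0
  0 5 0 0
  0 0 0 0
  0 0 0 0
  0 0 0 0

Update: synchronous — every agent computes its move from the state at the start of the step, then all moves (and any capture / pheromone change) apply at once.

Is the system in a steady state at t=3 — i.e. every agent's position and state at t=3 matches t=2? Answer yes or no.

yes

t=1: a0@(0,0) a1@(1,1) a2@(0,1) a3@(2,0) a4@(1,1) | pheromone: 1 3 0 0 / 0 6 0 0 / 1 0 0 0 / 0 0 0 0 / 0 0 0 0
t=2: a0@(1,1) a1@(1,1) a2@(1,1) a3@(1,1) a4@(1,1) | pheromone: 0 2 0 0 / 0 10 0 0 / 0 0 0 0 / 0 0 0 0 / 0 0 0 0
t=3: a0@(1,1) a1@(1,1) a2@(1,1) a3@(1,1) a4@(1,1) | pheromone: 0 1 0 0 / 0 14 0 0 / 0 0 0 0 / 0 0 0 0 / 0 0 0 0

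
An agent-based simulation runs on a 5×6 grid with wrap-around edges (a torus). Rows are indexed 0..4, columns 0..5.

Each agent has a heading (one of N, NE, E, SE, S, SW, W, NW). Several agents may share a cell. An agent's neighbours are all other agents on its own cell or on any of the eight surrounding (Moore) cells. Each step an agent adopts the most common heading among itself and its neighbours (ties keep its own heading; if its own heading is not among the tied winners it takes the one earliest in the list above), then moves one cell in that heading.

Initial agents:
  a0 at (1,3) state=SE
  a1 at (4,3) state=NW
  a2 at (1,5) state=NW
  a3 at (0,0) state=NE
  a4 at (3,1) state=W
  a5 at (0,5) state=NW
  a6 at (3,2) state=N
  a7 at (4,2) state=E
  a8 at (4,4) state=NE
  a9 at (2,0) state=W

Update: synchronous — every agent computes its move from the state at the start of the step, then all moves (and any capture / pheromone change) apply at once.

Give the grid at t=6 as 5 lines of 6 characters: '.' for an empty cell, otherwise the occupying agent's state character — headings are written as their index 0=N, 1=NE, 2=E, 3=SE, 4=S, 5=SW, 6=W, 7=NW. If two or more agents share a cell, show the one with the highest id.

.....7
......
6..7..
.6.77.
7...77

t=1: a0@(2,4):SE a1@(3,2):NW a2@(0,4):NW a3@(4,5):NW a4@(3,0):W a5@(4,4):NW a6@(2,2):N a7@(4,3):E a8@(3,3):NW a9@(2,5):W
t=2: a0@(3,5):SE a1@(2,1):NW a2@(4,3):NW a3@(3,4):NW a4@(3,5):W a5@(3,3):NW a6@(1,1):NW a7@(3,2):NW a8@(2,2):NW a9@(2,4):W
t=3: a0@(3,4):W a1@(1,0):NW a2@(3,2):NW a3@(2,3):NW a4@(3,4):W a5@(2,2):NW a6@(0,0):NW a7@(2,1):NW a8@(1,1):NW a9@(2,3):W
t=4: a0@(3,3):W a1@(0,5):NW a2@(2,1):NW a3@(1,2):NW a4@(3,3):W a5@(1,1):NW a6@(4,5):NW a7@(1,0):NW a8@(0,0):NW a9@(2,2):W
t=5: a0@(3,2):W a1@(4,4):NW a2@(1,0):NW a3@(0,1):NW a4@(3,2):W a5@(0,0):NW a6@(3,4):NW a7@(0,5):NW a8@(4,5):NW a9@(2,1):W
t=6: a0@(3,1):W a1@(3,3):NW a2@(0,5):NW a3@(4,0):NW a4@(3,1):W a5@(4,5):NW a6@(2,3):NW a7@(4,4):NW a8@(3,4):NW a9@(2,0):W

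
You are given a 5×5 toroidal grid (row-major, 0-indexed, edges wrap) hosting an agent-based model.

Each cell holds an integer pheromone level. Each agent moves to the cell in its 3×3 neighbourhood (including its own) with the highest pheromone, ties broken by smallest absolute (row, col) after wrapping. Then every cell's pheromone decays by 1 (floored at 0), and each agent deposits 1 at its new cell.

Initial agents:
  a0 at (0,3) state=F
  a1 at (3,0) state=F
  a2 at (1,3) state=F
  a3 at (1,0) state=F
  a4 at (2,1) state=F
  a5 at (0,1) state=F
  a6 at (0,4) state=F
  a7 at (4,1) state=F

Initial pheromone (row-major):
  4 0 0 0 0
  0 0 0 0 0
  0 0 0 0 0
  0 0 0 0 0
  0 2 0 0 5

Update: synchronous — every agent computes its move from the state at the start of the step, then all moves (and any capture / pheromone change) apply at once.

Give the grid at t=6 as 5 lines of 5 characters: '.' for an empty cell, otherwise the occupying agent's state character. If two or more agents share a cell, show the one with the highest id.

t=1: a0@(4,4) a1@(4,4) a2@(0,2) a3@(0,0) a4@(1,0) a5@(0,0) a6@(4,4) a7@(0,0) | pheromone: 6 0 1 0 0 / 1 0 0 0 0 / 0 0 0 0 0 / 0 0 0 0 0 / 0 1 0 0 7
t=2: a0@(4,4) a1@(4,4) a2@(0,2) a3@(4,4) a4@(0,0) a5@(4,4) a6@(4,4) a7@(4,4) | pheromone: 6 0 1 0 0 / 0 0 0 0 0 / 0 0 0 0 0 / 0 0 0 0 0 / 0 0 0 0 12
t=3: a0@(4,4) a1@(4,4) a2@(0,2) a3@(4,4) a4@(4,4) a5@(4,4) a6@(4,4) a7@(4,4) | pheromone: 5 0 1 0 0 / 0 0 0 0 0 / 0 0 0 0 0 / 0 0 0 0 0 / 0 0 0 0 18
t=4: a0@(4,4) a1@(4,4) a2@(0,2) a3@(4,4) a4@(4,4) a5@(4,4) a6@(4,4) a7@(4,4) | pheromone: 4 0 1 0 0 / 0 0 0 0 0 / 0 0 0 0 0 / 0 0 0 0 0 / 0 0 0 0 24
t=5: a0@(4,4) a1@(4,4) a2@(0,2) a3@(4,4) a4@(4,4) a5@(4,4) a6@(4,4) a7@(4,4) | pheromone: 3 0 1 0 0 / 0 0 0 0 0 / 0 0 0 0 0 / 0 0 0 0 0 / 0 0 0 0 30
t=6: a0@(4,4) a1@(4,4) a2@(0,2) a3@(4,4) a4@(4,4) a5@(4,4) a6@(4,4) a7@(4,4) | pheromone: 2 0 1 0 0 / 0 0 0 0 0 / 0 0 0 0 0 / 0 0 0 0 0 / 0 0 0 0 36

..F..
.....
.....
.....
....F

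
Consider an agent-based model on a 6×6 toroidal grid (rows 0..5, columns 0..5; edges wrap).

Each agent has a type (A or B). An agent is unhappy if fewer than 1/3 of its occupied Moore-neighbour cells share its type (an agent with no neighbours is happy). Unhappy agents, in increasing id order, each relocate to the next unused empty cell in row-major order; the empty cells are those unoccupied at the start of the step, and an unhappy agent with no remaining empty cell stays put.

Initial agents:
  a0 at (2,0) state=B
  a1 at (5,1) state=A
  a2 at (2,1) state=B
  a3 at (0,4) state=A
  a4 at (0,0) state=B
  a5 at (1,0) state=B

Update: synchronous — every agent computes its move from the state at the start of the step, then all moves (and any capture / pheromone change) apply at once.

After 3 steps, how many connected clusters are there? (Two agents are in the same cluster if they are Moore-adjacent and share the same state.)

t=1: a0@(2,0):B a1@(0,1):A a2@(2,1):B a3@(0,4):A a4@(0,0):B a5@(1,0):B
t=2: a0@(2,0):B a1@(0,2):A a2@(2,1):B a3@(0,4):A a4@(0,0):B a5@(1,0):B
t=3: (unchanged — steady state)

3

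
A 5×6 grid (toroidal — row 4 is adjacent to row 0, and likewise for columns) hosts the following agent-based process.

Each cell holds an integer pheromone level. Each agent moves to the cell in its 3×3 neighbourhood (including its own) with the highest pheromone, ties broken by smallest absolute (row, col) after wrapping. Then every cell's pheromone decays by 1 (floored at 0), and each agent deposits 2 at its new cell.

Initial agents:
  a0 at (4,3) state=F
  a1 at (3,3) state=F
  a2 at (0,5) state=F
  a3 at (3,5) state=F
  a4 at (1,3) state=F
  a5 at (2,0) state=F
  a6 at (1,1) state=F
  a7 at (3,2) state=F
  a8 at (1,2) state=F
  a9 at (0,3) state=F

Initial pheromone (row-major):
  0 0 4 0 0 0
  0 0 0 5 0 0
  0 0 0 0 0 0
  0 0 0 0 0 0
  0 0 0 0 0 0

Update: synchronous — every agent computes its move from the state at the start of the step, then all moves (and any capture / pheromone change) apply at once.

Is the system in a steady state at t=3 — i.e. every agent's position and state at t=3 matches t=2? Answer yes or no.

no

t=1: a0@(0,2) a1@(2,2) a2@(0,0) a3@(2,0) a4@(1,3) a5@(1,0) a6@(0,2) a7@(2,1) a8@(1,3) a9@(1,3) | pheromone: 2 0 7 0 0 0 / 2 0 0 10 0 0 / 2 2 2 0 0 0 / 0 0 0 0 0 0 / 0 0 0 0 0 0
t=2: a0@(1,3) a1@(1,3) a2@(0,0) a3@(1,0) a4@(1,3) a5@(0,0) a6@(1,3) a7@(1,0) a8@(1,3) a9@(1,3) | pheromone: 5 0 6 0 0 0 / 5 0 0 21 0 0 / 1 1 1 0 0 0 / 0 0 0 0 0 0 / 0 0 0 0 0 0
t=3: a0@(1,3) a1@(1,3) a2@(0,0) a3@(0,0) a4@(1,3) a5@(0,0) a6@(1,3) a7@(0,0) a8@(1,3) a9@(1,3) | pheromone: 12 0 5 0 0 0 / 4 0 0 32 0 0 / 0 0 0 0 0 0 / 0 0 0 0 0 0 / 0 0 0 0 0 0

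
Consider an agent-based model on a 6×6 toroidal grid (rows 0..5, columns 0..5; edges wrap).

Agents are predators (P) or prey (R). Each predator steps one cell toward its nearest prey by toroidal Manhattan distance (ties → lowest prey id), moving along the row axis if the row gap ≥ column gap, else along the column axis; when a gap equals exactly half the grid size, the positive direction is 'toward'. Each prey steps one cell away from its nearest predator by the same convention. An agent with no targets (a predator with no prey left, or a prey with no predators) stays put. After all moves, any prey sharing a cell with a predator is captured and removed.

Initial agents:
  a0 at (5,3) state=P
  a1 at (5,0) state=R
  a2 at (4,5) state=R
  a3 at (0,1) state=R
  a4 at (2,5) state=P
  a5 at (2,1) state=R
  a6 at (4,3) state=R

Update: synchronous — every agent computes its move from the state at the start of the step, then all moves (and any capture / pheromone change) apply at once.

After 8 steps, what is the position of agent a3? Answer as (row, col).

t=1: a0@(4,3):P a1@(5,5):R a2@(5,5):R a3@(0,0):R a4@(3,5):P a5@(2,2):R a6@(3,3):R
t=2: a0@(3,3):P a1@(0,5):R a2@(0,5):R a3@(5,0):R a4@(4,5):P a5@(1,2):R a6@(2,3):R
t=3: a0@(2,3):P a1@(1,5):R a2@(1,5):R a3@(0,0):R a4@(5,5):P a5@(0,2):R a6@(1,3):R
t=4: a0@(1,3):P a1@(2,5):R a2@(2,5):R a3@(1,0):R a4@(0,5):P a5@(5,2):R a6@(0,3):R
t=5: a0@(0,3):P a1@(3,5):R a2@(3,5):R a3@(2,0):R a4@(1,5):P a5@(4,2):R a6@(5,3):R
t=6: a0@(5,3):P a1@(4,5):R a2@(4,5):R a3@(3,0):R a4@(2,5):P a5@(3,2):R a6@(4,3):R
t=7: a0@(4,3):P a1@(5,5):R a2@(5,5):R a3@(4,0):R a4@(3,5):P a5@(2,2):R a6@(3,3):R
t=8: a0@(3,3):P a1@(0,5):R a2@(0,5):R a3@(5,0):R a4@(4,5):P a5@(1,2):R a6@(2,3):R

(5, 0)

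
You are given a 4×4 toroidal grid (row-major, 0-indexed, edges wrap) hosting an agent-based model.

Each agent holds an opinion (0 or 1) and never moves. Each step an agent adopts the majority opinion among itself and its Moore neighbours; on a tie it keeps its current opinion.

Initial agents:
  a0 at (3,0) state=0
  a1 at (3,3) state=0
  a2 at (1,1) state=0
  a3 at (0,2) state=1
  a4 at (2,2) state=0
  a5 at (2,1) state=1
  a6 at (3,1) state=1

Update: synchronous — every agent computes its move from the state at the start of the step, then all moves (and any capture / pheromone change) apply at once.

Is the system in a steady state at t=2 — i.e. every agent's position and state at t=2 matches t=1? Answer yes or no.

no

t=1: a0@(3,0):0 a1@(3,3):0 a2@(1,1):0 a3@(0,2):1 a4@(2,2):0 a5@(2,1):0 a6@(3,1):1
t=2: a0@(3,0):0 a1@(3,3):0 a2@(1,1):0 a3@(0,2):1 a4@(2,2):0 a5@(2,1):0 a6@(3,1):0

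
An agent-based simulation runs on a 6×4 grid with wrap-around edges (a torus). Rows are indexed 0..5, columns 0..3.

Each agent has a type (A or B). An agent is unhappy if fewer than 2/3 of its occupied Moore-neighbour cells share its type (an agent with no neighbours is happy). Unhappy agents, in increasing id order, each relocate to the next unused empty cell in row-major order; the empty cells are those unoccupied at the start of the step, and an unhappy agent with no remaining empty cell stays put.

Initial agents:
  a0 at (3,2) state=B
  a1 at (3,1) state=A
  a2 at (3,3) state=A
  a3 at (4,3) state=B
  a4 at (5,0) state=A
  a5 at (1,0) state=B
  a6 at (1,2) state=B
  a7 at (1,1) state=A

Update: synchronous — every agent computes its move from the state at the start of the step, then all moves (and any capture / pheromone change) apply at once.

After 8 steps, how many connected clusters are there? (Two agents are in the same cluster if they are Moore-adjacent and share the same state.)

t=1: a0@(0,0):B a1@(0,1):A a2@(0,2):A a3@(0,3):B a4@(1,3):A a5@(2,0):B a6@(2,1):B a7@(2,2):A
t=2: a0@(1,0):B a1@(1,1):A a2@(0,2):A a3@(1,2):B a4@(2,3):A a5@(3,0):B a6@(3,1):B a7@(3,2):A
t=3: a0@(0,0):B a1@(0,1):A a2@(0,3):A a3@(1,3):B a4@(2,0):A a5@(2,1):B a6@(2,2):B a7@(3,3):A
t=4: a0@(0,2):B a1@(1,0):A a2@(1,1):A a3@(1,2):B a4@(2,3):A a5@(3,0):B a6@(2,2):B a7@(3,1):A
t=5: a0@(0,0):B a1@(1,0):A a2@(0,1):A a3@(0,3):B a4@(1,3):A a5@(2,0):B a6@(2,1):B a7@(3,2):A
t=6: a0@(0,2):B a1@(1,1):A a2@(1,2):A a3@(2,2):B a4@(2,3):A a5@(3,0):B a6@(3,1):B a7@(3,3):A
t=7: a0@(0,0):B a1@(0,1):A a2@(0,3):A a3@(1,0):B a4@(1,3):A a5@(2,0):B a6@(3,1):B a7@(2,1):A
t=8: a0@(0,2):B a1@(1,1):A a2@(1,2):A a3@(2,2):B a4@(2,3):A a5@(3,0):B a6@(3,2):B a7@(3,3):A

4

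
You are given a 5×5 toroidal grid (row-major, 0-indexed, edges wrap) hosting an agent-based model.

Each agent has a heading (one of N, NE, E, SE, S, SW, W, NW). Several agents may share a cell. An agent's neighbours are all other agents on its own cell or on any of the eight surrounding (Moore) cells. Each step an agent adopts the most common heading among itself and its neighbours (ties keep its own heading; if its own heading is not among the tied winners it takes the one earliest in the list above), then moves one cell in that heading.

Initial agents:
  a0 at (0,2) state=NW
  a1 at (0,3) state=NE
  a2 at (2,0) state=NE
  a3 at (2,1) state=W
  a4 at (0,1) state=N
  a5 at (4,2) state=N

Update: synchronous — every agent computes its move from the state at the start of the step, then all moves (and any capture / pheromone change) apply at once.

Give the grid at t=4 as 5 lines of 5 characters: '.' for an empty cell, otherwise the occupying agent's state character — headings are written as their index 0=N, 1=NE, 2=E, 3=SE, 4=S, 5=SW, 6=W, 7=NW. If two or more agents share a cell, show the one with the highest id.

t=1: a0@(4,2):N a1@(4,4):NE a2@(1,1):NE a3@(2,0):W a4@(4,1):N a5@(3,2):N
t=2: a0@(3,2):N a1@(3,0):NE a2@(0,2):NE a3@(2,4):W a4@(3,1):N a5@(2,2):N
t=3: a0@(2,2):N a1@(2,1):NE a2@(4,3):NE a3@(2,3):W a4@(2,1):N a5@(1,2):N
t=4: a0@(1,2):N a1@(1,1):N a2@(3,4):NE a3@(1,3):N a4@(1,1):N a5@(0,2):N

..0..
.000.
.....
....1
.....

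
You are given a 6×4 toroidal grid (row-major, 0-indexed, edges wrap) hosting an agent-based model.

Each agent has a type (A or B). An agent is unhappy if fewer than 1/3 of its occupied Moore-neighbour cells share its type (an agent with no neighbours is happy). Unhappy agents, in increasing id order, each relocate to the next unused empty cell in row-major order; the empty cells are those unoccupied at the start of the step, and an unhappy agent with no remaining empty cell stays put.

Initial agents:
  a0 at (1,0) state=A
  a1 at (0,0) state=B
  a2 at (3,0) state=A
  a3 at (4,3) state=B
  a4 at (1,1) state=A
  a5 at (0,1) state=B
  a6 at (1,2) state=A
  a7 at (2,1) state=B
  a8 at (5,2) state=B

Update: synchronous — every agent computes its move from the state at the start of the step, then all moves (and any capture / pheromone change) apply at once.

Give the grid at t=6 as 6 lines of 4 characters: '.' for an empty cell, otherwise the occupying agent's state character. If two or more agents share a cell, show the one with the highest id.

BBAA
BAA.
....
....
...B
..B.

t=1: a0@(0,2):A a1@(0,0):B a2@(0,3):A a3@(4,3):B a4@(1,1):A a5@(0,1):B a6@(1,2):A a7@(1,3):B a8@(5,2):B
t=2: a0@(0,2):A a1@(0,0):B a2@(0,3):A a3@(4,3):B a4@(1,1):A a5@(0,1):B a6@(1,2):A a7@(1,0):B a8@(5,2):B
t=3: (unchanged — steady state)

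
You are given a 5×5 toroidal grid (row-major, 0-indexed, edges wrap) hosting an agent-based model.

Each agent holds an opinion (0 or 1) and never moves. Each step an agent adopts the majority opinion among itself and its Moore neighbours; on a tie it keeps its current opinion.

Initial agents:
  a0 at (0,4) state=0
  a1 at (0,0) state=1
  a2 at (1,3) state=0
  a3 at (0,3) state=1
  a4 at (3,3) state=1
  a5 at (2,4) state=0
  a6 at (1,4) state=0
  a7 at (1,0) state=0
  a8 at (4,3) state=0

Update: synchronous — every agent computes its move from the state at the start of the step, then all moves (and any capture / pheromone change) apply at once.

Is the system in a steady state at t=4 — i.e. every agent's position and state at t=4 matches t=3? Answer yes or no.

t=1: a0@(0,4):0 a1@(0,0):0 a2@(1,3):0 a3@(0,3):0 a4@(3,3):0 a5@(2,4):0 a6@(1,4):0 a7@(1,0):0 a8@(4,3):0
t=2: (unchanged — steady state)

yes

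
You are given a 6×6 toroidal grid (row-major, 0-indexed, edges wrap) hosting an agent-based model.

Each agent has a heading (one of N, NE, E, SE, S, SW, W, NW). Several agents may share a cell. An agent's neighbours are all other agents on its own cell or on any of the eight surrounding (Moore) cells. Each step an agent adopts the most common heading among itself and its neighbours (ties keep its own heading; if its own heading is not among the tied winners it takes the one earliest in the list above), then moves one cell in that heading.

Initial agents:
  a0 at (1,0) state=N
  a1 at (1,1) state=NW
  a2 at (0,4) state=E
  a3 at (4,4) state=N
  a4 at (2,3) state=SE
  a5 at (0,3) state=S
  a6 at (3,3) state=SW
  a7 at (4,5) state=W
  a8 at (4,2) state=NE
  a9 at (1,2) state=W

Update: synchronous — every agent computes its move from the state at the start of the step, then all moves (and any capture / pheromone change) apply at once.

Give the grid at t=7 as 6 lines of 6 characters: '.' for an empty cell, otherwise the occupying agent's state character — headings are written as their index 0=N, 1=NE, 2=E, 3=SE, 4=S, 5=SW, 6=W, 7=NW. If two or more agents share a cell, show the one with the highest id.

t=1: a0@(0,0):N a1@(0,0):NW a2@(0,5):E a3@(3,4):N a4@(3,4):SE a5@(1,3):S a6@(4,2):SW a7@(4,4):W a8@(3,3):NE a9@(1,1):W
t=2: a0@(5,0):N a1@(5,5):NW a2@(0,0):E a3@(2,4):N a4@(4,5):SE a5@(2,3):S a6@(5,1):SW a7@(4,3):W a8@(2,4):NE a9@(1,0):W
t=3: a0@(4,0):N a1@(4,4):NW a2@(0,1):E a3@(1,4):N a4@(5,0):SE a5@(3,3):S a6@(0,0):SW a7@(4,2):W a8@(1,5):NE a9@(1,5):W
t=4: a0@(3,0):N a1@(3,3):NW a2@(0,2):E a3@(0,4):N a4@(0,1):SE a5@(4,3):S a6@(1,5):SW a7@(4,1):W a8@(0,0):NE a9@(1,4):W
t=5: a0@(2,0):N a1@(2,2):NW a2@(0,3):E a3@(5,4):N a4@(1,2):SE a5@(5,3):S a6@(2,4):SW a7@(4,0):W a8@(5,1):NE a9@(1,3):W
t=6: a0@(1,0):N a1@(1,1):NW a2@(0,4):E a3@(4,4):N a4@(2,3):SE a5@(0,3):S a6@(3,3):SW a7@(4,5):W a8@(4,2):NE a9@(1,2):W
t=7: a0@(0,0):N a1@(0,0):NW a2@(0,5):E a3@(3,4):N a4@(3,4):SE a5@(1,3):S a6@(4,2):SW a7@(4,4):W a8@(3,3):NE a9@(1,1):W

7....2
.6.4..
......
...13.
..5.6.
......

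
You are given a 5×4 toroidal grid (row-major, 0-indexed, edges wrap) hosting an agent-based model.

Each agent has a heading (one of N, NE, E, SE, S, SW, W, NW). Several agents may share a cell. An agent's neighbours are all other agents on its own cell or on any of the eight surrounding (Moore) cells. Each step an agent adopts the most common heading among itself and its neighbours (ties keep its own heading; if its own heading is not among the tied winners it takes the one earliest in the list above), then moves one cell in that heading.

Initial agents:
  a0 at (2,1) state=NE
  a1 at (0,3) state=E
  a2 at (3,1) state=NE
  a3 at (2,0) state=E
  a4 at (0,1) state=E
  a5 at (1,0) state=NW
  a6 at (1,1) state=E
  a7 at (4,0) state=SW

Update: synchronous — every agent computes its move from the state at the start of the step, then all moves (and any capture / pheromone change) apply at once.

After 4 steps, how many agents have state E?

t=1: a0@(1,2):NE a1@(0,0):E a2@(2,2):NE a3@(2,1):E a4@(0,2):E a5@(1,1):E a6@(1,2):E a7@(4,1):E
t=2: a0@(1,3):E a1@(0,1):E a2@(2,3):E a3@(2,2):E a4@(0,3):E a5@(1,2):E a6@(1,3):E a7@(4,2):E
t=3: a0@(1,0):E a1@(0,2):E a2@(2,0):E a3@(2,3):E a4@(0,0):E a5@(1,3):E a6@(1,0):E a7@(4,3):E
t=4: a0@(1,1):E a1@(0,3):E a2@(2,1):E a3@(2,0):E a4@(0,1):E a5@(1,0):E a6@(1,1):E a7@(4,0):E

8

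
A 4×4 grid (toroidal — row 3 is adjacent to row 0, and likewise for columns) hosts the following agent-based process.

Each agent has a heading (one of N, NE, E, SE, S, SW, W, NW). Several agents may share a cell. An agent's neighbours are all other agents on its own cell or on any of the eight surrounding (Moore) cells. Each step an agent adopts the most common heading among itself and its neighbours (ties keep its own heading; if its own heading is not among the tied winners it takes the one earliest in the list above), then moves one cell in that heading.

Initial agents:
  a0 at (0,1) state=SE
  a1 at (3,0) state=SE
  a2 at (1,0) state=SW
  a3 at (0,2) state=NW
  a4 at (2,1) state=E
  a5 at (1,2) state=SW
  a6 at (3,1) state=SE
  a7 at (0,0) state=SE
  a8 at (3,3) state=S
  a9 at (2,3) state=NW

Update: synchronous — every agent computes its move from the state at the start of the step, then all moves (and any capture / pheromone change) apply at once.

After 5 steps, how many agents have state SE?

t=1: a0@(1,2):SE a1@(0,1):SE a2@(2,1):SE a3@(1,3):SE a4@(3,2):SE a5@(0,1):NW a6@(0,2):SE a7@(1,1):SE a8@(0,0):SE a9@(3,2):SW
t=2: a0@(2,3):SE a1@(1,2):SE a2@(3,2):SE a3@(2,0):SE a4@(0,3):SE a5@(1,2):SE a6@(1,3):SE a7@(2,2):SE a8@(1,1):SE a9@(0,3):SE
t=3: a0@(3,0):SE a1@(2,3):SE a2@(0,3):SE a3@(3,1):SE a4@(1,0):SE a5@(2,3):SE a6@(2,0):SE a7@(3,3):SE a8@(2,2):SE a9@(1,0):SE
t=4: a0@(0,1):SE a1@(3,0):SE a2@(1,0):SE a3@(0,2):SE a4@(2,1):SE a5@(3,0):SE a6@(3,1):SE a7@(0,0):SE a8@(3,3):SE a9@(2,1):SE
t=5: a0@(1,2):SE a1@(0,1):SE a2@(2,1):SE a3@(1,3):SE a4@(3,2):SE a5@(0,1):SE a6@(0,2):SE a7@(1,1):SE a8@(0,0):SE a9@(3,2):SE

10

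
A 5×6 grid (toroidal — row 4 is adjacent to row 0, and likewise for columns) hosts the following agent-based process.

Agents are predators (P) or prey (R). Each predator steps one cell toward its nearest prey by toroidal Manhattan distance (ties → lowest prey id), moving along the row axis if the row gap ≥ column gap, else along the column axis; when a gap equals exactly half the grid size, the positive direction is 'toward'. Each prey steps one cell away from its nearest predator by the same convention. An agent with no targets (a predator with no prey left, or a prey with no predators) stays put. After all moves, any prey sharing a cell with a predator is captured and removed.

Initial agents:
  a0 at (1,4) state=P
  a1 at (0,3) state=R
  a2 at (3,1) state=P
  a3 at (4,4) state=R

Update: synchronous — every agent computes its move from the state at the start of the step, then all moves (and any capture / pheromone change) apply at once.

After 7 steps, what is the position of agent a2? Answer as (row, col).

t=1: a0@(0,4):P a1@(4,3):R a2@(4,1):P a3@(3,4):R
t=2: a0@(4,4):P a1@(3,3):R a2@(4,2):P a3@(2,4):R
t=3: a0@(3,4):P a1@(2,3):R a2@(3,2):P a3@(1,4):R
t=4: a0@(2,4):P a1@(1,3):R a2@(2,2):P a3@(0,4):R
t=5: a0@(1,4):P a1@(0,3):R a2@(1,2):P a3@(4,4):R
t=6: a0@(0,4):P a1@(4,3):R a2@(0,2):P a3@(3,4):R
t=7: a0@(4,4):P a1@(3,3):R a2@(4,2):P a3@(2,4):R

(4, 2)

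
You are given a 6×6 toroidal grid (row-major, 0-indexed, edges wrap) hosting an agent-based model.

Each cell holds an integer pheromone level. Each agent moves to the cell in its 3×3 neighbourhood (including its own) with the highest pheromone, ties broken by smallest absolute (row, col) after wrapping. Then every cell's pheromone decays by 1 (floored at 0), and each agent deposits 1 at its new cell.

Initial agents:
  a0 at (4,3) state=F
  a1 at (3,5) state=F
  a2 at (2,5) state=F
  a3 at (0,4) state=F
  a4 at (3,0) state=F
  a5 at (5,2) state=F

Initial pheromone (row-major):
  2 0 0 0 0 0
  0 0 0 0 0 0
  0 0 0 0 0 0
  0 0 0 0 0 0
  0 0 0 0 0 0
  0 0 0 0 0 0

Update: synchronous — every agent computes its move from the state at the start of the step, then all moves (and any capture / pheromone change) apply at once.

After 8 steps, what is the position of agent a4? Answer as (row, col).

(2, 0)

t=1: a0@(3,2) a1@(2,0) a2@(1,0) a3@(0,3) a4@(2,0) a5@(0,1) | pheromone: 1 1 0 1 0 0 / 1 0 0 0 0 0 / 2 0 0 0 0 0 / 0 0 1 0 0 0 / 0 0 0 0 0 0 / 0 0 0 0 0 0
t=2: a0@(3,2) a1@(2,0) a2@(2,0) a3@(0,3) a4@(2,0) a5@(0,0) | pheromone: 1 0 0 1 0 0 / 0 0 0 0 0 0 / 4 0 0 0 0 0 / 0 0 1 0 0 0 / 0 0 0 0 0 0 / 0 0 0 0 0 0
t=3: a0@(3,2) a1@(2,0) a2@(2,0) a3@(0,3) a4@(2,0) a5@(0,0) | pheromone: 1 0 0 1 0 0 / 0 0 0 0 0 0 / 6 0 0 0 0 0 / 0 0 1 0 0 0 / 0 0 0 0 0 0 / 0 0 0 0 0 0
t=4: a0@(3,2) a1@(2,0) a2@(2,0) a3@(0,3) a4@(2,0) a5@(0,0) | pheromone: 1 0 0 1 0 0 / 0 0 0 0 0 0 / 8 0 0 0 0 0 / 0 0 1 0 0 0 / 0 0 0 0 0 0 / 0 0 0 0 0 0
t=5: a0@(3,2) a1@(2,0) a2@(2,0) a3@(0,3) a4@(2,0) a5@(0,0) | pheromone: 1 0 0 1 0 0 / 0 0 0 0 0 0 / 10 0 0 0 0 0 / 0 0 1 0 0 0 / 0 0 0 0 0 0 / 0 0 0 0 0 0
t=6: a0@(3,2) a1@(2,0) a2@(2,0) a3@(0,3) a4@(2,0) a5@(0,0) | pheromone: 1 0 0 1 0 0 / 0 0 0 0 0 0 / 12 0 0 0 0 0 / 0 0 1 0 0 0 / 0 0 0 0 0 0 / 0 0 0 0 0 0
t=7: a0@(3,2) a1@(2,0) a2@(2,0) a3@(0,3) a4@(2,0) a5@(0,0) | pheromone: 1 0 0 1 0 0 / 0 0 0 0 0 0 / 14 0 0 0 0 0 / 0 0 1 0 0 0 / 0 0 0 0 0 0 / 0 0 0 0 0 0
t=8: a0@(3,2) a1@(2,0) a2@(2,0) a3@(0,3) a4@(2,0) a5@(0,0) | pheromone: 1 0 0 1 0 0 / 0 0 0 0 0 0 / 16 0 0 0 0 0 / 0 0 1 0 0 0 / 0 0 0 0 0 0 / 0 0 0 0 0 0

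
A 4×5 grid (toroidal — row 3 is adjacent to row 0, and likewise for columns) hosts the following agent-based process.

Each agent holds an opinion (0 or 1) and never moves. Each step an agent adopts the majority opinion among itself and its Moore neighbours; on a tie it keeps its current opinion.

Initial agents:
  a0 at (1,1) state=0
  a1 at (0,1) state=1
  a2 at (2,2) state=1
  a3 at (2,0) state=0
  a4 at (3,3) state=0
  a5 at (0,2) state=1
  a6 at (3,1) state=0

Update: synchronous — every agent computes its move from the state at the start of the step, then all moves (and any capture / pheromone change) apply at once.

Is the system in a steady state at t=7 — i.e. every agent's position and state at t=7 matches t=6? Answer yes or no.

no

t=1: a0@(1,1):1 a1@(0,1):1 a2@(2,2):0 a3@(2,0):0 a4@(3,3):1 a5@(0,2):0 a6@(3,1):1
t=2: a0@(1,1):0 a1@(0,1):1 a2@(2,2):1 a3@(2,0):1 a4@(3,3):0 a5@(0,2):1 a6@(3,1):0
t=3: a0@(1,1):1 a1@(0,1):1 a2@(2,2):0 a3@(2,0):0 a4@(3,3):1 a5@(0,2):0 a6@(3,1):1
t=4: a0@(1,1):0 a1@(0,1):1 a2@(2,2):1 a3@(2,0):1 a4@(3,3):0 a5@(0,2):1 a6@(3,1):0
t=5: a0@(1,1):1 a1@(0,1):1 a2@(2,2):0 a3@(2,0):0 a4@(3,3):1 a5@(0,2):0 a6@(3,1):1
t=6: a0@(1,1):0 a1@(0,1):1 a2@(2,2):1 a3@(2,0):1 a4@(3,3):0 a5@(0,2):1 a6@(3,1):0
t=7: a0@(1,1):1 a1@(0,1):1 a2@(2,2):0 a3@(2,0):0 a4@(3,3):1 a5@(0,2):0 a6@(3,1):1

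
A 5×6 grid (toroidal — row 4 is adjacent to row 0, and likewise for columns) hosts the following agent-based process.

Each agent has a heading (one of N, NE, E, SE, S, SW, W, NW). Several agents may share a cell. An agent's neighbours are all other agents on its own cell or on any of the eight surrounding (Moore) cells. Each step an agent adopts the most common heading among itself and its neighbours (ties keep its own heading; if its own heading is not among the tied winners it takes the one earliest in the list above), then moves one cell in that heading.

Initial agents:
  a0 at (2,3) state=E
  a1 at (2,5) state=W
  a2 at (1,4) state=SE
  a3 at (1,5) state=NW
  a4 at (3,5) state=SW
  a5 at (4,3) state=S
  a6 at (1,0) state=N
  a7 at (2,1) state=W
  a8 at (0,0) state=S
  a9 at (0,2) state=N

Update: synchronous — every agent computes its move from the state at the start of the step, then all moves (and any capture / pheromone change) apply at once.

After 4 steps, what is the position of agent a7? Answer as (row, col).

t=1: a0@(2,4):E a1@(2,4):W a2@(2,5):SE a3@(0,4):NW a4@(4,4):SW a5@(0,3):S a6@(1,5):W a7@(2,0):W a8@(1,0):S a9@(4,2):N
t=2: a0@(2,3):W a1@(2,3):W a2@(2,4):W a3@(4,3):NW a4@(0,3):SW a5@(1,3):S a6@(1,4):W a7@(2,5):W a8@(1,5):W a9@(3,2):N
t=3: a0@(2,2):W a1@(2,2):W a2@(2,3):W a3@(3,2):NW a4@(1,2):SW a5@(1,2):W a6@(1,3):W a7@(2,4):W a8@(1,4):W a9@(3,1):W
t=4: a0@(2,1):W a1@(2,1):W a2@(2,2):W a3@(3,1):W a4@(1,1):W a5@(1,1):W a6@(1,2):W a7@(2,3):W a8@(1,3):W a9@(3,0):W

(2, 3)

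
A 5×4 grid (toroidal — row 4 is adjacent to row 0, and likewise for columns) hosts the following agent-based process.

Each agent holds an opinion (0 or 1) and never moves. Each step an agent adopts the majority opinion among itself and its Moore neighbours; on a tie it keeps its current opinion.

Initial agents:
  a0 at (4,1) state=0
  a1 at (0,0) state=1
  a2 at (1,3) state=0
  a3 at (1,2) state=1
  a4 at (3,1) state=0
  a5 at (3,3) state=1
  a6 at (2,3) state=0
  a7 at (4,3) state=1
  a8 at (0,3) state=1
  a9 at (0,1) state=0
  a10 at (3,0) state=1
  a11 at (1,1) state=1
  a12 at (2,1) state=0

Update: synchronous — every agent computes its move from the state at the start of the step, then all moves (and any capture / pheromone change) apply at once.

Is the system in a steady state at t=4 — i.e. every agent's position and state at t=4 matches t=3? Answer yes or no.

no

t=1: a0@(4,1):0 a1@(0,0):1 a2@(1,3):1 a3@(1,2):0 a4@(3,1):0 a5@(3,3):1 a6@(2,3):1 a7@(4,3):1 a8@(0,3):1 a9@(0,1):1 a10@(3,0):0 a11@(1,1):1 a12@(2,1):1
t=2: a0@(4,1):0 a1@(0,0):1 a2@(1,3):1 a3@(1,2):1 a4@(3,1):0 a5@(3,3):1 a6@(2,3):1 a7@(4,3):1 a8@(0,3):1 a9@(0,1):1 a10@(3,0):1 a11@(1,1):1 a12@(2,1):0
t=3: a0@(4,1):1 a1@(0,0):1 a2@(1,3):1 a3@(1,2):1 a4@(3,1):0 a5@(3,3):1 a6@(2,3):1 a7@(4,3):1 a8@(0,3):1 a9@(0,1):1 a10@(3,0):1 a11@(1,1):1 a12@(2,1):1
t=4: a0@(4,1):1 a1@(0,0):1 a2@(1,3):1 a3@(1,2):1 a4@(3,1):1 a5@(3,3):1 a6@(2,3):1 a7@(4,3):1 a8@(0,3):1 a9@(0,1):1 a10@(3,0):1 a11@(1,1):1 a12@(2,1):1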